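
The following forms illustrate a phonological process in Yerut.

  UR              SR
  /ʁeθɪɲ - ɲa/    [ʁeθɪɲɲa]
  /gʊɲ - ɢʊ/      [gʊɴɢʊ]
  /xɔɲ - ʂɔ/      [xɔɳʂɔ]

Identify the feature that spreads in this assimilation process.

place

Underlying /ɲ/ is realised as [ɴ] next to /ɢ/; /ɢ/ itself does not change.
The change palatal → uvular matches the place of the following /ɢ/, identifying this as place assimilation.
The same holds elsewhere in the data: /ɲ/ → [ɳ] before /ʂ/ (palatal → retroflex, matching retroflex) — only place changes, and always toward the following segment.
Nothing changes in [ʁeθɪɲɲa]: there the adjacent consonants already agree in place (/ɲ/ and /ɲ/ are both palatal), so this form is consistent with the same rule.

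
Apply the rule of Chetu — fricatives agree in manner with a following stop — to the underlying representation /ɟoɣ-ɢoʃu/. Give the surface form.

/ɣ/ is a voiced velar fricative. The following trigger /ɢ/ is a stop, so /ɣ/ must become a stop as well.
Changing only its manner to stop gives [g] — the voiced velar stop.

[ɟogɢoʃu]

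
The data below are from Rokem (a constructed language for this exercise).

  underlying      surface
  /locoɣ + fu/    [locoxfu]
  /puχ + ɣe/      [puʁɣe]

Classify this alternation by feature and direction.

The segment that alternates is /ɣ/, which surfaces as [x] when adjacent to /f/.
/ɣ/ is voiced while /f/ is voiceless; the output [x] is voiceless, matching the trigger — so the feature that spreads is voicing.
Place and manner are unchanged, so the assimilation is partial, not total.
Checking the remaining alternation: /χ/ → [ʁ] before /ɣ/ (voiceless → voiced, matching voiced) — only voicing changes, and always toward the following segment.
The trigger is the following segment, so the direction is regressive (anticipatory).

regressive voicing assimilation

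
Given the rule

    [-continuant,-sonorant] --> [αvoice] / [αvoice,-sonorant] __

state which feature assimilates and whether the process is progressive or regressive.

The rule copies [voice] from the environment onto the target, so the assimilating feature is voicing.
The conditioning segment sits to the left of the focus bar, meaning the trigger precedes the segment that changes — progressive assimilation.

progressive voicing assimilation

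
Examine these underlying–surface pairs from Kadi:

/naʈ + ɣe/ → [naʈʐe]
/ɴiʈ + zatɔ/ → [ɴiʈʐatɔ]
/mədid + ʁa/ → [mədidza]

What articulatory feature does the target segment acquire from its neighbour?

place

The segment that alternates is /ɣ/, which surfaces as [ʐ] when adjacent to /ʈ/.
/ɣ/ is velar while /ʈ/ is retroflex; the output [ʐ] is retroflex, matching the trigger — so the feature that spreads is place.
The other alternating forms pattern the same way: /z/ → [ʐ] after /ʈ/ (alveolar → retroflex, matching retroflex); /ʁ/ → [z] after /d/ (uvular → alveolar, matching alveolar) — only place changes, and always toward the preceding segment.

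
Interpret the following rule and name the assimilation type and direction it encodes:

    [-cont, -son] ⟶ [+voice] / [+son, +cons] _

The structural change is [+voice], and the conditioning segment [+son, +cons] (a sonorant consonant) is itself voiced, so the target comes to share the voicing of its neighbour — voicing assimilation.
Since the environment is written before the underscore, the trigger precedes the target; the direction is progressive.

progressive voicing assimilation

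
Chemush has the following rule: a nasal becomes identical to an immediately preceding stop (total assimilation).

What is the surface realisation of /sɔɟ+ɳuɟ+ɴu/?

/ɳ/ is the segment targeted by the rule; it sits immediately after /ɟ/, so it assimilates completely and surfaces as [ɟ].
The same rule applies at the second boundary: /ɴ/ → [ɟ] next to /ɟ/.

[sɔɟɟuɟɟu]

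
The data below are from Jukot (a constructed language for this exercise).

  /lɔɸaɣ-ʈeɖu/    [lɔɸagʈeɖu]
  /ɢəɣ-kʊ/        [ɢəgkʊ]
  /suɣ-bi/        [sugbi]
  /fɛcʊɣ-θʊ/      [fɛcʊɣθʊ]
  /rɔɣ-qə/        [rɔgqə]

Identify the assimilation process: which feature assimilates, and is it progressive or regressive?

Comparing underlying and surface forms, /ɣ/ → [g] is the alternation; the neighbouring /ʈ/ is constant.
/ɣ/ is a fricative while /ʈ/ is a stop; the output [g] is a stop, matching the trigger — so the feature that spreads is manner.
Place and voice are unchanged, so the assimilation is partial, not total.
The same holds elsewhere in the data: /ɣ/ → [g] before /k/ (fricative → stop, matching a stop); /ɣ/ → [g] before /b/ (fricative → stop, matching a stop); /ɣ/ → [g] before /q/ (fricative → stop, matching a stop) — only manner changes, and always toward the following segment.
No alternation appears in [fɛcʊɣθʊ]: there the adjacent consonants already agree in manner (/ɣ/ and /θ/ are both fricatives), so this form is consistent with the same rule.
The trigger is the following segment, so the direction is regressive (anticipatory).

regressive manner assimilation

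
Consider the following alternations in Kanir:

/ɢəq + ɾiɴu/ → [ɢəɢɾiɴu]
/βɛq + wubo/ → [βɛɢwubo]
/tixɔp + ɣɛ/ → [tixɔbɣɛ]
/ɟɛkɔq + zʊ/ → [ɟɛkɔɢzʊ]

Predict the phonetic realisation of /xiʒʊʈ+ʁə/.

[xiʒʊɖʁə]

The data show regressive voicing assimilation: /q/ → [ɢ] before /ɾ/; /q/ → [ɢ] before /w/; /p/ → [b] before /ɣ/; /q/ → [ɢ] before /z/. In each pair only voicing changes, matching the following consonant, while place and manner stay constant.
/ʈ/ is a voiceless retroflex stop. The following trigger /ʁ/ is voiced, so /ʈ/ must become voiced as well.
Changing only its voicing to voiced gives [ɖ] — the voiced retroflex stop.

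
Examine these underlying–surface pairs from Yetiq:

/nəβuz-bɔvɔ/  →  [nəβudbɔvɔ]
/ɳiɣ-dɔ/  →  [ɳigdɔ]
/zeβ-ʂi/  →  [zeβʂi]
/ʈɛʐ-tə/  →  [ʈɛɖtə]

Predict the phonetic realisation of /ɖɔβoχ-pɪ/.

The data show regressive manner assimilation: /z/ → [d] before /b/; /ɣ/ → [g] before /d/; /ʐ/ → [ɖ] before /t/. In each pair only manner changes, matching the following consonant, while place and voice stay constant.
Nothing changes in [zeβʂi]: there the adjacent consonants already agree in manner (/β/ and /ʂ/ are both fricatives), so this form is consistent with the same rule.
The rule targets /χ/ (voiceless uvular fricative), which sits before the trigger /p/ (stop).
A voiceless uvular stop is [q], so the surface segment is [q].

[ɖɔβoqpɪ]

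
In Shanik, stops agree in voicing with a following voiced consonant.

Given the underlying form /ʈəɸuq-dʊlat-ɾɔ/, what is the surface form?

The rule targets /q/ (voiceless uvular stop), which sits before the trigger /d/ (voiced).
A voiced uvular stop is [ɢ], so the surface segment is [ɢ].
At the second juncture, /t/ likewise becomes [d] adjacent to /ɾ/.

[ʈəɸuɢdʊladɾɔ]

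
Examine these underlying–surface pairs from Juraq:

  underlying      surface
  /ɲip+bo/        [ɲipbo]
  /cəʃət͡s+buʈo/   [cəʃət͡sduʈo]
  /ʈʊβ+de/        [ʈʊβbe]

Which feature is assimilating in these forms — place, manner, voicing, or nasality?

place

Underlying /b/ is realised as [d] next to /t͡s/; /t͡s/ itself does not change.
The change bilabial → alveolar matches the place of the preceding /t͡s/, identifying this as place assimilation.
The other alternating form patterns the same way: /d/ → [b] after /β/ (alveolar → bilabial, matching bilabial) — only place changes, and always toward the preceding segment.
Nothing changes in [ɲipbo]: there the adjacent consonants already agree in place (/b/ and /p/ are both bilabial), so this form is consistent with the same rule.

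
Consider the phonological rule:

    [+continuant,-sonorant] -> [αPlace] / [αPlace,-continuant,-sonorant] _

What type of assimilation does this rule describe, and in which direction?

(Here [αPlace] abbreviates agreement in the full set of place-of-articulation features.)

The shared variable α links the value of the place features (abbreviated [Place]) on the target to the same value on the neighbouring segment, so place is the feature that assimilates.
The conditioning segment sits to the left of the focus bar, meaning the trigger precedes the segment that changes — progressive assimilation.

progressive place assimilation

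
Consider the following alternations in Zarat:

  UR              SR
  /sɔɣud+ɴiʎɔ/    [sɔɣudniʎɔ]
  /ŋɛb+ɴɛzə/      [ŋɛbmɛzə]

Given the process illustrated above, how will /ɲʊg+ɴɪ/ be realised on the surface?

The data show progressive place assimilation: /ɴ/ → [n] after /d/; /ɴ/ → [m] after /b/. In each pair only place changes, matching the preceding consonant, while manner and voice stay constant.
The rule targets /ɴ/ (voiced uvular nasal), which sits after the trigger /g/ (velar).
Changing only its place to velar gives [ŋ] — the voiced velar nasal.

[ɲʊgŋɪ]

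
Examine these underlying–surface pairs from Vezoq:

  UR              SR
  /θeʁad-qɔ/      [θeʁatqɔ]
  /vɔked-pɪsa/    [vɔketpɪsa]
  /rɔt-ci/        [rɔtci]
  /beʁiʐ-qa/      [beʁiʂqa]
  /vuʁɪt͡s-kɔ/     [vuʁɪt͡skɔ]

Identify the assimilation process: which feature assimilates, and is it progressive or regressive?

Underlying /d/ is realised as [t] next to /q/; /q/ itself does not change.
/d/ is voiced while /q/ is voiceless; the output [t] is voiceless, matching the trigger — so the feature that spreads is voicing.
Place and manner are unchanged, so the assimilation is partial, not total.
The other alternating forms pattern the same way: /d/ → [t] before /p/ (voiced → voiceless, matching voiceless); /ʐ/ → [ʂ] before /q/ (voiced → voiceless, matching voiceless) — only voicing changes, and always toward the following segment.
Nothing changes in [rɔtci], [vuʁɪt͡skɔ]: there the adjacent consonants already agree in voicing (/t/ and /c/ are both voiceless; /t͡s/ and /k/ are both voiceless), so these forms are consistent with the same rule.
The trigger is the following segment, so the direction is regressive (anticipatory).

regressive voicing assimilation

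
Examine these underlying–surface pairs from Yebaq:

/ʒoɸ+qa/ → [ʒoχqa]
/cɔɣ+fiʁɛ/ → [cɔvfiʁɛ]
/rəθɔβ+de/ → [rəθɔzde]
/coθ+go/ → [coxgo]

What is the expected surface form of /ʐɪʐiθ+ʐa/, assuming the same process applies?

[ʐɪʐiʂʐa]

The data show regressive place assimilation: /ɸ/ → [χ] before /q/; /ɣ/ → [v] before /f/; /β/ → [z] before /d/; /θ/ → [x] before /g/. In each pair only place changes, matching the following consonant, while manner and voice stay constant.
The rule targets /θ/ (voiceless dental fricative), which sits before the trigger /ʐ/ (retroflex).
The voiceless retroflex fricative is [ʂ], so /θ/ → [ʂ].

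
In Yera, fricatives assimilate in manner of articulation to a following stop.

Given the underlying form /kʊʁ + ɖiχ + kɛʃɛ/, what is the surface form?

[kʊɢɖiqkɛʃɛ]

/ʁ/ is a voiced uvular fricative. The following trigger /ɖ/ is a stop, so /ʁ/ must become a stop as well.
The voiced uvular stop is [ɢ], so /ʁ/ → [ɢ].
At the second juncture, /χ/ likewise becomes [q] adjacent to /k/.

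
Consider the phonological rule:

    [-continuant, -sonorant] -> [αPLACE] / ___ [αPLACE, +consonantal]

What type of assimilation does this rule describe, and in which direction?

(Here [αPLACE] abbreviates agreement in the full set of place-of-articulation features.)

regressive place assimilation

The rule copies the place features (abbreviated [PLACE]) from the environment onto the target, so the assimilating feature is place.
Since the environment is written after the underscore, the trigger follows the target; the direction is regressive.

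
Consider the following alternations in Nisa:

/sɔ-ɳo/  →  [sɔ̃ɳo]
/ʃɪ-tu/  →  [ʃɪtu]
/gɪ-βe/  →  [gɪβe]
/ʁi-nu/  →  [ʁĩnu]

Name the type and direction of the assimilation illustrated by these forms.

regressive nasality assimilation (vowel nasalisation)

The vowel /ɔ/ surfaces as nasalised [ɔ̃] next to the following nasal /ɳ/ — it has acquired the [+nasal] feature of its neighbour.
The other form shows the same pattern: /i/ → [ĩ] before /n/ — each time a vowel is nasalised next to a following nasal.
No change occurs in [ʃɪtu], [gɪβe] because the vowel at the boundary is adjacent to an oral consonant, not a nasal (/ɪ/ next to /t/; /ɪ/ next to /β/).
Because the conditioning nasal is to the right of the vowel that changes, the process is regressive (anticipatory).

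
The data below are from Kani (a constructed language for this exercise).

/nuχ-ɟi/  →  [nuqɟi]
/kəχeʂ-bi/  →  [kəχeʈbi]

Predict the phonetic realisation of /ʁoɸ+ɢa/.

The data show regressive manner assimilation: /χ/ → [q] before /ɟ/; /ʂ/ → [ʈ] before /b/. In each pair only manner changes, matching the following consonant, while place and voice stay constant.
The rule targets /ɸ/ (voiceless bilabial fricative), which sits before the trigger /ɢ/ (stop).
The voiceless bilabial stop is [p], so /ɸ/ → [p].

[ʁopɢa]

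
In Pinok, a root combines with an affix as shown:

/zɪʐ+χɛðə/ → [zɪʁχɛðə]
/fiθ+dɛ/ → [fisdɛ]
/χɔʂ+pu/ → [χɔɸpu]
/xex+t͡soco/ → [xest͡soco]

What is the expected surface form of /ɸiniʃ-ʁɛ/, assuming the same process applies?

[ɸiniχʁɛ]

The data show regressive place assimilation: /ʐ/ → [ʁ] before /χ/; /θ/ → [s] before /d/; /ʂ/ → [ɸ] before /p/; /x/ → [s] before /t͡s/. In each pair only place changes, matching the following consonant, while manner and voice stay constant.
The rule targets /ʃ/ (voiceless postalveolar fricative), which sits before the trigger /ʁ/ (uvular).
Changing only its place to uvular gives [χ] — the voiceless uvular fricative.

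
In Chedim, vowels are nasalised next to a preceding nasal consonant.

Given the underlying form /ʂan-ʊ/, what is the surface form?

[ʂanʊ̃]

The vowel /ʊ/ is adjacent to the preceding nasal /n/, so it acquires [+nasal] and surfaces as [ʊ̃].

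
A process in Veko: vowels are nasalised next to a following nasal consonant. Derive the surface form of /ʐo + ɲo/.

[ʐõɲo]

/o/ sits next to the nasal /ɲ/ and is therefore nasalised to [õ].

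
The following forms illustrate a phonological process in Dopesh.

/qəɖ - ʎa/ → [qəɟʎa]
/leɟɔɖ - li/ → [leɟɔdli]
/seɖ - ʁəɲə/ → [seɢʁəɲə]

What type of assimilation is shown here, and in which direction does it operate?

Underlying /ɖ/ is realised as [ɟ] next to /ʎ/; /ʎ/ itself does not change.
/ɖ/ is retroflex while /ʎ/ is palatal; the output [ɟ] is palatal, matching the trigger — so the feature that spreads is place.
Manner and voice are unchanged, so the assimilation is partial, not total.
The same holds elsewhere in the data: /ɖ/ → [d] before /l/ (retroflex → alveolar, matching alveolar); /ɖ/ → [ɢ] before /ʁ/ (retroflex → uvular, matching uvular) — only place changes, and always toward the following segment.
Since the segment that changes precedes the conditioning segment, the assimilation is regressive.

regressive place assimilation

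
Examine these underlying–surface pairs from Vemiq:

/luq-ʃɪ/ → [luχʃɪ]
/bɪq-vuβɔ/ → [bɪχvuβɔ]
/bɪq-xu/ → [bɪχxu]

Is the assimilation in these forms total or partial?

partial assimilation

Underlying /q/ is realised as [χ] next to /ʃ/; /ʃ/ itself does not change.
The change stop → fricative matches the manner of the following /ʃ/, identifying this as manner assimilation.
Place and voice are unchanged, so the assimilation is partial, not total.
The same holds elsewhere in the data: /q/ → [χ] before /v/ (stop → fricative, matching a fricative); /q/ → [χ] before /x/ (stop → fricative, matching a fricative) — only manner changes, and always toward the following segment.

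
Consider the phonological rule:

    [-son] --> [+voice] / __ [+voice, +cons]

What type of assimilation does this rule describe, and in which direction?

regressive voicing assimilation

The structural change is [+voice], and the conditioning segment [+voice, +cons] (a voiced consonant) is itself voiced, so the target comes to share the voicing of its neighbour — voicing assimilation.
The conditioning segment sits to the right of the focus bar, meaning the trigger follows the segment that changes — regressive assimilation.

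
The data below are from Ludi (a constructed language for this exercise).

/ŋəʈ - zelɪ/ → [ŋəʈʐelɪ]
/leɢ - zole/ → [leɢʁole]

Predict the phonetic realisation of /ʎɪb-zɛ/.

The data show progressive place assimilation: /z/ → [ʐ] after /ʈ/; /z/ → [ʁ] after /ɢ/. In each pair only place changes, matching the preceding consonant, while manner and voice stay constant.
/z/ is a voiced alveolar fricative. The preceding trigger /b/ is bilabial, so /z/ must become bilabial as well.
Changing only its place to bilabial gives [β] — the voiced bilabial fricative.

[ʎɪbβɛ]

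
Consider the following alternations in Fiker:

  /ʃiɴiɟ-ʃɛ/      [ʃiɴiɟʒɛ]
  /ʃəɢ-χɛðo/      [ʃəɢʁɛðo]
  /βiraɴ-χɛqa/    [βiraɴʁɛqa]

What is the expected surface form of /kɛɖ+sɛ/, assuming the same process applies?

The data show progressive voicing assimilation: /ʃ/ → [ʒ] after /ɟ/; /χ/ → [ʁ] after /ɢ/; /χ/ → [ʁ] after /ɴ/. In each pair only voicing changes, matching the preceding consonant, while place and manner stay constant.
/s/ is a voiceless alveolar fricative. The preceding trigger /ɖ/ is voiced, so /s/ must become voiced as well.
The voiced alveolar fricative is [z], so /s/ → [z].

[kɛɖzɛ]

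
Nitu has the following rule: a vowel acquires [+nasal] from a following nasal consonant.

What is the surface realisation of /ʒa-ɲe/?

/a/ sits next to the nasal /ɲ/ and is therefore nasalised to [ã].

[ʒãɲe]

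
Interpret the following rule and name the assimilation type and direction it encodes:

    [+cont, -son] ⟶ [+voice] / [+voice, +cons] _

progressive voicing assimilation

The structural change is [+voice], and the conditioning segment [+voice, +cons] (a voiced consonant) is itself voiced, so the target comes to share the voicing of its neighbour — voicing assimilation.
The conditioning segment sits to the left of the focus bar, meaning the trigger precedes the segment that changes — progressive assimilation.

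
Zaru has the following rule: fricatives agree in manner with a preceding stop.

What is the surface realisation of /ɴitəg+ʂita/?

/ʂ/ is a voiceless retroflex fricative. The preceding trigger /g/ is a stop, so /ʂ/ must become a stop as well.
Changing only its manner to stop gives [ʈ] — the voiceless retroflex stop.

[ɴitəgʈita]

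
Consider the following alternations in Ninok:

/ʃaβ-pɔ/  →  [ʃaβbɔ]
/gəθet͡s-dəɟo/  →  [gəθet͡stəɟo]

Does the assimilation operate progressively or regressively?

Comparing underlying and surface forms, /p/ → [b] is the alternation; the neighbouring /β/ is constant.
The change voiceless → voiced matches the voicing of the preceding /β/, identifying this as voicing assimilation.
The other alternating form patterns the same way: /d/ → [t] after /t͡s/ (voiced → voiceless, matching voiceless) — only voicing changes, and always toward the preceding segment.
Since the segment that changes follows the conditioning segment, the assimilation is progressive.

progressive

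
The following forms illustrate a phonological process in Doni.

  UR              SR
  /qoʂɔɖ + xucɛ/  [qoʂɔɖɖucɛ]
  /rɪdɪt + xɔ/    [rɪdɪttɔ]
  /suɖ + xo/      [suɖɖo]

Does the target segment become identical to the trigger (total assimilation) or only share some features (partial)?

total assimilation

The segment that alternates is /x/, which surfaces as [ɖ] when adjacent to /ɖ/.
The output [ɖ] is identical to the trigger /ɖ/ — every feature (place, manner, voicing) has been copied — so this is total assimilation.
The other form behaves the same way: /x/ → [t] after /t/ — in each case the output is a copy of the preceding consonant.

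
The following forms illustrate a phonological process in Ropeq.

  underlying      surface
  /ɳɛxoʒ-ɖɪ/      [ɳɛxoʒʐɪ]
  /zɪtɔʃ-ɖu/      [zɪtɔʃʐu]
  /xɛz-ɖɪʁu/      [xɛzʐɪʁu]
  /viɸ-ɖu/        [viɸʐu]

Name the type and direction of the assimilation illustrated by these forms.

progressive manner assimilation

Underlying /ɖ/ is realised as [ʐ] next to /ʒ/; /ʒ/ itself does not change.
The change stop → fricative matches the manner of the preceding /ʒ/, identifying this as manner assimilation.
Place and voice are unchanged, so the assimilation is partial, not total.
Checking the remaining alternations: /ɖ/ → [ʐ] after /ʃ/ (stop → fricative, matching a fricative); /ɖ/ → [ʐ] after /z/ (stop → fricative, matching a fricative); /ɖ/ → [ʐ] after /ɸ/ (stop → fricative, matching a fricative) — only manner changes, and always toward the preceding segment.
Since the segment that changes follows the conditioning segment, the assimilation is progressive.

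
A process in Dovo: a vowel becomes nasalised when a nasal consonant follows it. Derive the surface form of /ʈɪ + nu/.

The vowel /ɪ/ is adjacent to the following nasal /n/, so it acquires [+nasal] and surfaces as [ɪ̃].

[ʈɪ̃nu]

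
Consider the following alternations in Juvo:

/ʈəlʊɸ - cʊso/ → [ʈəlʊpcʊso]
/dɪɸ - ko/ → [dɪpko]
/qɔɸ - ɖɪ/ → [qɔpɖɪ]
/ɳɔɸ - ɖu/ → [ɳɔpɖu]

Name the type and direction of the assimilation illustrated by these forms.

Comparing underlying and surface forms, /ɸ/ → [p] is the alternation; the neighbouring /c/ is constant.
/ɸ/ is a fricative while /c/ is a stop; the output [p] is a stop, matching the trigger — so the feature that spreads is manner.
Place and voice are unchanged, so the assimilation is partial, not total.
Checking the remaining alternations: /ɸ/ → [p] before /k/ (fricative → stop, matching a stop); /ɸ/ → [p] before /ɖ/ (fricative → stop, matching a stop) — only manner changes, and always toward the following segment.
Since the segment that changes precedes the conditioning segment, the assimilation is regressive.

regressive manner assimilation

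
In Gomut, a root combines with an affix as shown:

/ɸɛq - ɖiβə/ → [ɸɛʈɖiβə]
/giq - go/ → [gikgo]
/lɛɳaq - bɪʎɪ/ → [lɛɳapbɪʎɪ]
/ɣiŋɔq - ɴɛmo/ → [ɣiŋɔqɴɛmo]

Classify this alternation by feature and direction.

The segment that alternates is /q/, which surfaces as [ʈ] when adjacent to /ɖ/.
The change uvular → retroflex matches the place of the following /ɖ/, identifying this as place assimilation.
Manner and voice are unchanged, so the assimilation is partial, not total.
The same holds elsewhere in the data: /q/ → [k] before /g/ (uvular → velar, matching velar); /q/ → [p] before /b/ (uvular → bilabial, matching bilabial) — only place changes, and always toward the following segment.
Nothing changes in [ɣiŋɔqɴɛmo]: there the adjacent consonants already agree in place (/q/ and /ɴ/ are both uvular), so this form is consistent with the same rule.
Since the segment that changes precedes the conditioning segment, the assimilation is regressive.

regressive place assimilation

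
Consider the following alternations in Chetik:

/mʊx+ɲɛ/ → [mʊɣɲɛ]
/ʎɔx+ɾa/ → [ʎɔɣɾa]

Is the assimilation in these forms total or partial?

partial assimilation

Underlying /x/ is realised as [ɣ] next to /ɲ/; /ɲ/ itself does not change.
/x/ is voiceless while /ɲ/ is voiced; the output [ɣ] is voiced, matching the trigger — so the feature that spreads is voicing.
Place and manner are unchanged, so the assimilation is partial, not total.
The other alternating form patterns the same way: /x/ → [ɣ] before /ɾ/ (voiceless → voiced, matching voiced) — only voicing changes, and always toward the following segment.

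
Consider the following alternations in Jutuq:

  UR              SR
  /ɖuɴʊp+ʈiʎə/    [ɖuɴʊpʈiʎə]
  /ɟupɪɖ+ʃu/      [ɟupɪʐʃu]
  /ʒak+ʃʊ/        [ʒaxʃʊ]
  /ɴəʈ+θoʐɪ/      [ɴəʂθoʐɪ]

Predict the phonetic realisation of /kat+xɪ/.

The data show regressive manner assimilation: /ɖ/ → [ʐ] before /ʃ/; /k/ → [x] before /ʃ/; /ʈ/ → [ʂ] before /θ/. In each pair only manner changes, matching the following consonant, while place and voice stay constant.
No alternation appears in [ɖuɴʊpʈiʎə]: there the adjacent consonants already agree in manner (/p/ and /ʈ/ are both stops), so this form is consistent with the same rule.
/t/ is a voiceless alveolar stop. The following trigger /x/ is a fricative, so /t/ must become a fricative as well.
The voiceless alveolar fricative is [s], so /t/ → [s].

[kasxɪ]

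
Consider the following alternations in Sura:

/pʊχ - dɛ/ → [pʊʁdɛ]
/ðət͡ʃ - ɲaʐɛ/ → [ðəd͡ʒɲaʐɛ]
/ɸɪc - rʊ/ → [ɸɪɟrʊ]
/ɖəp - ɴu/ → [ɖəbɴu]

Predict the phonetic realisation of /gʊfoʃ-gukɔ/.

[gʊfoʒgukɔ]

The data show regressive voicing assimilation: /χ/ → [ʁ] before /d/; /t͡ʃ/ → [d͡ʒ] before /ɲ/; /c/ → [ɟ] before /r/; /p/ → [b] before /ɴ/. In each pair only voicing changes, matching the following consonant, while place and manner stay constant.
/ʃ/ is a voiceless postalveolar fricative. The following trigger /g/ is voiced, so /ʃ/ must become voiced as well.
Changing only its voicing to voiced gives [ʒ] — the voiced postalveolar fricative.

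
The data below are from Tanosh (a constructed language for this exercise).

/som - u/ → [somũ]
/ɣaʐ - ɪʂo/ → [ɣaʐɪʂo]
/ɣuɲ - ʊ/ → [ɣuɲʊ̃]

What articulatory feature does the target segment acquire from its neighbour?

nasality

The vowel /u/ surfaces as nasalised [ũ] next to the preceding nasal /m/ — it has acquired the [+nasal] feature of its neighbour.
Likewise in the remaining data: /ʊ/ → [ʊ̃] after /ɲ/ — each time a vowel is nasalised next to a preceding nasal.
No change occurs in [ɣaʐɪʂo] because the vowel at the boundary is adjacent to an oral consonant, not a nasal (/ɪ/ next to /ʐ/).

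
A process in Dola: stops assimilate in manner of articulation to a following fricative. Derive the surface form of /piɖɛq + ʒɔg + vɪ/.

[piɖɛχʒɔɣvɪ]

The rule targets /q/ (voiceless uvular stop), which sits before the trigger /ʒ/ (fricative).
Changing only its manner to fricative gives [χ] — the voiceless uvular fricative.
The same rule applies at the second boundary: /g/ → [ɣ] next to /v/.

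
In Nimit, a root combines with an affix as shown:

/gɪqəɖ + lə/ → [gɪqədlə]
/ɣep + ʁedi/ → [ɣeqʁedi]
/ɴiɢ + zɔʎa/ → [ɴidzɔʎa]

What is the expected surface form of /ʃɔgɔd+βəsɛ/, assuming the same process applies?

[ʃɔgɔbβəsɛ]

The data show regressive place assimilation: /ɖ/ → [d] before /l/; /p/ → [q] before /ʁ/; /ɢ/ → [d] before /z/. In each pair only place changes, matching the following consonant, while manner and voice stay constant.
The rule targets /d/ (voiced alveolar stop), which sits before the trigger /β/ (bilabial).
A voiced bilabial stop is [b], so the surface segment is [b].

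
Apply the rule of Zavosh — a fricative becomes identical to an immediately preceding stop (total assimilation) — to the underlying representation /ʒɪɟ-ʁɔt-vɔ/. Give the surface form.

/ʁ/ is the segment targeted by the rule; it sits immediately after /ɟ/, so it assimilates completely and surfaces as [ɟ].
At the second juncture, /v/ likewise becomes [t] adjacent to /t/.

[ʒɪɟɟɔttɔ]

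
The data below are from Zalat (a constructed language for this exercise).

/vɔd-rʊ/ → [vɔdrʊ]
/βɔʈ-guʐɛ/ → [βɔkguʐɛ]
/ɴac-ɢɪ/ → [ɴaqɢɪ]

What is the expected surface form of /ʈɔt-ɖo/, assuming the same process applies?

[ʈɔʈɖo]

The data show regressive place assimilation: /ʈ/ → [k] before /g/; /c/ → [q] before /ɢ/. In each pair only place changes, matching the following consonant, while manner and voice stay constant.
No alternation appears in [vɔdrʊ]: there the adjacent consonants already agree in place (/d/ and /r/ are both alveolar), so this form is consistent with the same rule.
/t/ is a voiceless alveolar stop. The following trigger /ɖ/ is retroflex, so /t/ must become retroflex as well.
The voiceless retroflex stop is [ʈ], so /t/ → [ʈ].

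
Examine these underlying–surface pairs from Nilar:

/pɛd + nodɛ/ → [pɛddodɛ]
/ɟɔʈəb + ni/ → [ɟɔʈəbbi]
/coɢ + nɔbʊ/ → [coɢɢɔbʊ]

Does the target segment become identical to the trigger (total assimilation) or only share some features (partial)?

total assimilation

The segment that alternates is /n/, which surfaces as [b] when adjacent to /b/.
The output [b] is identical to the trigger /b/ — every feature (place, manner, voicing) has been copied — so this is total assimilation.
The other forms behave the same way: /n/ → [d] after /d/; /n/ → [ɢ] after /ɢ/ — in each case the output is a copy of the preceding consonant.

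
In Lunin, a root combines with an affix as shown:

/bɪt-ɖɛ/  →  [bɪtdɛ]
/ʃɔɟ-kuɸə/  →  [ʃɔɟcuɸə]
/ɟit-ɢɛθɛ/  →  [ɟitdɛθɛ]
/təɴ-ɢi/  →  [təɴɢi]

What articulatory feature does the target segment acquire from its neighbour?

place

Comparing underlying and surface forms, /ɖ/ → [d] is the alternation; the neighbouring /t/ is constant.
/ɖ/ is retroflex while /t/ is alveolar; the output [d] is alveolar, matching the trigger — so the feature that spreads is place.
The other alternating forms pattern the same way: /k/ → [c] after /ɟ/ (velar → palatal, matching palatal); /ɢ/ → [d] after /t/ (uvular → alveolar, matching alveolar) — only place changes, and always toward the preceding segment.
No alternation appears in [təɴɢi]: there the adjacent consonants already agree in place (/ɢ/ and /ɴ/ are both uvular), so this form is consistent with the same rule.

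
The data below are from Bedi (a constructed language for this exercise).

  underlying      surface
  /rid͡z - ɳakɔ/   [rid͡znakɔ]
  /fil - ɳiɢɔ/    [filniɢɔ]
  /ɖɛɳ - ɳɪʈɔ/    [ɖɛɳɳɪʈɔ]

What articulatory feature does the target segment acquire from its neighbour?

place

Underlying /ɳ/ is realised as [n] next to /d͡z/; /d͡z/ itself does not change.
The change retroflex → alveolar matches the place of the preceding /d͡z/, identifying this as place assimilation.
The same holds elsewhere in the data: /ɳ/ → [n] after /l/ (retroflex → alveolar, matching alveolar) — only place changes, and always toward the preceding segment.
No alternation appears in [ɖɛɳɳɪʈɔ]: there the adjacent consonants already agree in place (/ɳ/ and /ɳ/ are both retroflex), so this form is consistent with the same rule.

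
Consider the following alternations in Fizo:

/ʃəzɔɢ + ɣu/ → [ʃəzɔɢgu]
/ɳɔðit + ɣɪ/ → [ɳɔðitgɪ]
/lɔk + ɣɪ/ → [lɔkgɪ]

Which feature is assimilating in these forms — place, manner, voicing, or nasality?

manner

Comparing underlying and surface forms, /ɣ/ → [g] is the alternation; the neighbouring /ɢ/ is constant.
The change fricative → stop matches the manner of the preceding /ɢ/, identifying this as manner assimilation.
Checking the remaining alternations: /ɣ/ → [g] after /t/ (fricative → stop, matching a stop); /ɣ/ → [g] after /k/ (fricative → stop, matching a stop) — only manner changes, and always toward the preceding segment.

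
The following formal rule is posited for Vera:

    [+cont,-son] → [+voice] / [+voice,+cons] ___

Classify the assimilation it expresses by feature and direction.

progressive voicing assimilation

The structural change is [+voice], and the conditioning segment [+voice,+cons] (a voiced consonant) is itself voiced, so the target comes to share the voicing of its neighbour — voicing assimilation.
The conditioning segment sits to the left of the focus bar, meaning the trigger precedes the segment that changes — progressive assimilation.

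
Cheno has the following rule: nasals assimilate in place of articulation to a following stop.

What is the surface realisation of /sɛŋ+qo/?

The rule targets /ŋ/ (voiced velar nasal), which sits before the trigger /q/ (uvular).
The voiced uvular nasal is [ɴ], so /ŋ/ → [ɴ].

[sɛɴqo]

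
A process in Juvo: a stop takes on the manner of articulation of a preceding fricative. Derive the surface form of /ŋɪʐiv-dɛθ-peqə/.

[ŋɪʐivzɛθɸeqə]

The rule targets /d/ (voiced alveolar stop), which sits after the trigger /v/ (fricative).
Changing only its manner to fricative gives [z] — the voiced alveolar fricative.
The same rule applies at the second boundary: /p/ → [ɸ] next to /θ/.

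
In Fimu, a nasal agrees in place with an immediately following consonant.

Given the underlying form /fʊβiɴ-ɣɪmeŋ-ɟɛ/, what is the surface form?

/ɴ/ is a voiced uvular nasal. The following trigger /ɣ/ is velar, so /ɴ/ must become velar as well.
A voiced velar nasal is [ŋ], so the surface segment is [ŋ].
At the second juncture, /ŋ/ likewise becomes [ɲ] adjacent to /ɟ/.

[fʊβiŋɣɪmeɲɟɛ]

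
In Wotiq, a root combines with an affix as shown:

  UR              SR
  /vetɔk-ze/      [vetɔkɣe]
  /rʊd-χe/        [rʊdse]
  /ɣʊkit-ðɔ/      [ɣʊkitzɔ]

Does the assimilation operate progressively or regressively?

Comparing underlying and surface forms, /z/ → [ɣ] is the alternation; the neighbouring /k/ is constant.
/z/ is alveolar while /k/ is velar; the output [ɣ] is velar, matching the trigger — so the feature that spreads is place.
The other alternating forms pattern the same way: /χ/ → [s] after /d/ (uvular → alveolar, matching alveolar); /ð/ → [z] after /t/ (dental → alveolar, matching alveolar) — only place changes, and always toward the preceding segment.
Since the segment that changes follows the conditioning segment, the assimilation is progressive.

progressive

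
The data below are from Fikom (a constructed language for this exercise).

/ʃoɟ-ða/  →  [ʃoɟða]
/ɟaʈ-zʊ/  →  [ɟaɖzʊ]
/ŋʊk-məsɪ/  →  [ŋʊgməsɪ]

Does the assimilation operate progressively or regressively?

Underlying /ʈ/ is realised as [ɖ] next to /z/; /z/ itself does not change.
The change voiceless → voiced matches the voicing of the following /z/, identifying this as voicing assimilation.
Checking the remaining alternation: /k/ → [g] before /m/ (voiceless → voiced, matching voiced) — only voicing changes, and always toward the following segment.
Nothing changes in [ʃoɟða]: there the adjacent consonants already agree in voicing (/ɟ/ and /ð/ are both voiced), so this form is consistent with the same rule.
The trigger is the following segment, so the direction is regressive (anticipatory).

regressive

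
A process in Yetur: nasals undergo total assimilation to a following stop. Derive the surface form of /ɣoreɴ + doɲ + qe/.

/ɴ/ is the segment targeted by the rule; it sits immediately before /d/, so it assimilates completely and surfaces as [d].
The same rule applies at the second boundary: /ɲ/ → [q] next to /q/.

[ɣoreddoqqe]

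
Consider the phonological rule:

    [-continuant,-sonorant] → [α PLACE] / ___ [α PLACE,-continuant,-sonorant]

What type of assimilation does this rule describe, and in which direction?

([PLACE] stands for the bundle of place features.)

The rule copies the place features (abbreviated [PLACE]) from the environment onto the target, so the assimilating feature is place.
The conditioning segment sits to the right of the focus bar, meaning the trigger follows the segment that changes — regressive assimilation.

regressive place assimilation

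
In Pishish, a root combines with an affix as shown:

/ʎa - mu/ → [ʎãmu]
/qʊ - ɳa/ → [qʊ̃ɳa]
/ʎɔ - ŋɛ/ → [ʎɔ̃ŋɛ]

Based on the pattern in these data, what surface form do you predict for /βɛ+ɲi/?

The data show regressive nasality assimilation (vowel nasalisation): /a/ → [ã] before /m/; /ʊ/ → [ʊ̃] before /ɳ/; /ɔ/ → [ɔ̃] before /ŋ/ — a vowel is nasalised by an immediately following nasal consonant.
/ɛ/ sits next to the nasal /ɲ/ and is therefore nasalised to [ɛ̃].

[βɛ̃ɲi]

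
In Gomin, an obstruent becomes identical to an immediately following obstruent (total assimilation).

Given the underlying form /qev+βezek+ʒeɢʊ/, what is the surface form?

[qeββezeʒʒeɢʊ]

/v/ is the segment targeted by the rule; it sits immediately before /β/, so it assimilates completely and surfaces as [β].
The same rule applies at the second boundary: /k/ → [ʒ] next to /ʒ/.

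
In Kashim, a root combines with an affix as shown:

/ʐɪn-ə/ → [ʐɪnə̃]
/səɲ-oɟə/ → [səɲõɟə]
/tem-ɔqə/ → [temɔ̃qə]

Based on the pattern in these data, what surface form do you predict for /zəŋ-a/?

[zəŋã]

The data show progressive nasality assimilation (vowel nasalisation): /ə/ → [ə̃] after /n/; /o/ → [õ] after /ɲ/; /ɔ/ → [ɔ̃] after /m/ — a vowel is nasalised by an immediately preceding nasal consonant.
The vowel /a/ is adjacent to the preceding nasal /ŋ/, so it acquires [+nasal] and surfaces as [ã].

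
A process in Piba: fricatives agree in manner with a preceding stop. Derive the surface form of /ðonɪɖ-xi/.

The rule targets /x/ (voiceless velar fricative), which sits after the trigger /ɖ/ (stop).
Changing only its manner to stop gives [k] — the voiceless velar stop.

[ðonɪɖki]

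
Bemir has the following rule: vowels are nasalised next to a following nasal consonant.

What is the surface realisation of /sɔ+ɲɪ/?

[sɔ̃ɲɪ]

/ɔ/ sits next to the nasal /ɲ/ and is therefore nasalised to [ɔ̃].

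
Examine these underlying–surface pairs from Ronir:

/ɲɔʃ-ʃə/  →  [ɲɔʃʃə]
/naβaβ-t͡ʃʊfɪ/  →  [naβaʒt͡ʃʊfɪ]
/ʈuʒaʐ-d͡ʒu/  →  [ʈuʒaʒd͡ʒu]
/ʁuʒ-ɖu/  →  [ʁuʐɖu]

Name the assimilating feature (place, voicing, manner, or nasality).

place

Comparing underlying and surface forms, /β/ → [ʒ] is the alternation; the neighbouring /t͡ʃ/ is constant.
/β/ is bilabial while /t͡ʃ/ is postalveolar; the output [ʒ] is postalveolar, matching the trigger — so the feature that spreads is place.
Checking the remaining alternations: /ʐ/ → [ʒ] before /d͡ʒ/ (retroflex → postalveolar, matching postalveolar); /ʒ/ → [ʐ] before /ɖ/ (postalveolar → retroflex, matching retroflex) — only place changes, and always toward the following segment.
No alternation appears in [ɲɔʃʃə]: there the adjacent consonants already agree in place (/ʃ/ and /ʃ/ are both postalveolar), so this form is consistent with the same rule.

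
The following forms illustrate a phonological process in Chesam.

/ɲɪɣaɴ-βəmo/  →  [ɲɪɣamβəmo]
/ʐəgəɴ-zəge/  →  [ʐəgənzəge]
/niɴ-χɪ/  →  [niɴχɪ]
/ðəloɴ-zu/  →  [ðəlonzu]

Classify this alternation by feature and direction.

regressive place assimilation

Comparing underlying and surface forms, /ɴ/ → [m] is the alternation; the neighbouring /β/ is constant.
The change uvular → bilabial matches the place of the following /β/, identifying this as place assimilation.
Manner and voice are unchanged, so the assimilation is partial, not total.
The other alternating form patterns the same way: /ɴ/ → [n] before /z/ (uvular → alveolar, matching alveolar) — only place changes, and always toward the following segment.
No alternation appears in [niɴχɪ]: there the adjacent consonants already agree in place (/ɴ/ and /χ/ are both uvular), so this form is consistent with the same rule.
The trigger is the following segment, so the direction is regressive (anticipatory).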